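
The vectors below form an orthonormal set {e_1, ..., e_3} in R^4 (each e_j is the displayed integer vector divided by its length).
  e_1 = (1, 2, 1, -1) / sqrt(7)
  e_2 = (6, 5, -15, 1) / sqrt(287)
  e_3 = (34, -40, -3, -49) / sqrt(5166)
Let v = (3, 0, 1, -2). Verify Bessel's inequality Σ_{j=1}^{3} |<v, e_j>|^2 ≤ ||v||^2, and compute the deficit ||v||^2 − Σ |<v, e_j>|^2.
Σ |<v, e_j>|^2 = 1595/126; ||v||^2 = 14; deficit = 169/126

Write each e_j = u_j / sqrt(<u_j, u_j>) where u_j is the displayed integer vector. Then <v, e_j> = <v, u_j> / sqrt(<u_j, u_j>), so |<v, e_j>|^2 = <v, u_j>^2 / <u_j, u_j>.
Coefficients: <v, e_1> = 6/sqrt(7), <v, e_2> = 1/sqrt(287), <v, e_3> = 197/sqrt(5166).
Square and sum: Σ |<v, e_j>|^2 = 1595/126.
Compute ||v||^2 = v·v = 14.
Deficit = 14 − 1595/126 = 169/126 ≥ 0, confirming Bessel's inequality. (The deficit equals ||v − Σ <v,e_j> e_j||^2, the squared distance from v to span{e_j}.)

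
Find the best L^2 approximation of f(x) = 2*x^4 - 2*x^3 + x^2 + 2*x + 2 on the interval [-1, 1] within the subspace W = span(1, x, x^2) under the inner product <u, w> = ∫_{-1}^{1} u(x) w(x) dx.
g(x) = 19*x^2/7 + 4*x/5 + 64/35

The best approximation g ∈ W is the orthogonal projection of f onto W. Writing g = a_0 + a_1 x + a_2 x^2, the coefficients solve the normal equations G · a = b where
  G_{ij} = <φ_i, φ_j> and b_i = <f, φ_i>, with φ_0 = 1, φ_1 = x, φ_2 = x^2.
G =
  [2, 0, 2/3]
  [0, 2/3, 0]
  [2/3, 0, 2/5],
b = (82/15, 8/15, 242/105).
Solving gives a_0 = 64/35, a_1 = 4/5, a_2 = 19/7, so
  g(x) = 19*x^2/7 + 4*x/5 + 64/35.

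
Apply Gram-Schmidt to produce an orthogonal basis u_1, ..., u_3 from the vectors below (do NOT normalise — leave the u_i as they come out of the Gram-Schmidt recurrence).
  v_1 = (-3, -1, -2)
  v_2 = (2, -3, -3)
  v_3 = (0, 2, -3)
Orthogonal basis:
  u_1 = (-3, -1, -2)
  u_2 = (37/14, -39/14, -18/7)
  u_3 = (177/299, 59/23, -649/299)

Apply the Gram-Schmidt recurrence
  u_1 = v_1
  u_i = v_i − Σ_{j<i} ((v_i · u_j) / (u_j · u_j)) · u_j.

Step by step this gives:
  u_1 = (-3, -1, -2)
  u_2 = (37/14, -39/14, -18/7)
  u_3 = (177/299, 59/23, -649/299)

Orthogonality check:
  u_2 · u_1 = 0 (should be 0)
  u_3 · u_1 = 0 (should be 0)
  u_3 · u_2 = 0 (should be 0)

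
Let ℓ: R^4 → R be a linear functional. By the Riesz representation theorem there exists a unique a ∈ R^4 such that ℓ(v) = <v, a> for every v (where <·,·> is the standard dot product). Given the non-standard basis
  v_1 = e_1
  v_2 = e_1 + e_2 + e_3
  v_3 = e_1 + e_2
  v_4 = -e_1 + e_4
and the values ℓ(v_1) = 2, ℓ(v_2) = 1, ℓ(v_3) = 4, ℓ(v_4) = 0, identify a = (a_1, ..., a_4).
a = (2, 2, -3, 2)

Write a = (a_1, ..., a_4) in the standard basis. For each basis vector v_i, ℓ(v_i) = <v_i, a> is a linear equation in the a_j's. Collect the n equations into a matrix system V a = ℓ, where row i of V is v_i (expressed in the standard basis). Since V is invertible (lower-triangular with 1s on the diagonal, up to permutation), solve by back-substitution:
  V =
[[1, 0, 0, 0],
 [1, 1, 1, 0],
 [1, 1, 0, 0],
 [-1, 0, 0, 1]]
  V a = (2, 1, 4, 0)
Solving gives a = (2, 2, -3, 2).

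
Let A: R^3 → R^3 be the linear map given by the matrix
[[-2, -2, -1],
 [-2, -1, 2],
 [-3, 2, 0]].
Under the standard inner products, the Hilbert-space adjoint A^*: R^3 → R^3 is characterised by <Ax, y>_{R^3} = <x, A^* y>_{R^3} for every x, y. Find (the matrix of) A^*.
A^* = A^T =
[[-2, -2, -3],
 [-2, -1, 2],
 [-1, 2, 0]]

For real matrices with standard dot products, the defining identity <Ax, y> = <x, A^* y> gives (Ax)^T y = x^T (A^*) y, i.e. x^T A^T y = x^T (A^*) y. Since this holds for all x, y, we must have A^* = A^T. Therefore
A^* =
[[-2, -2, -3],
 [-2, -1, 2],
 [-1, 2, 0]].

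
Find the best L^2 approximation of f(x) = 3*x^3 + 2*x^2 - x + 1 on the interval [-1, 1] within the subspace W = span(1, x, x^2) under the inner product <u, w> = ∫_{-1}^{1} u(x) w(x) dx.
g(x) = 2*x^2 + 4*x/5 + 1

The best approximation g ∈ W is the orthogonal projection of f onto W. Writing g = a_0 + a_1 x + a_2 x^2, the coefficients solve the normal equations G · a = b where
  G_{ij} = <φ_i, φ_j> and b_i = <f, φ_i>, with φ_0 = 1, φ_1 = x, φ_2 = x^2.
G =
  [2, 0, 2/3]
  [0, 2/3, 0]
  [2/3, 0, 2/5],
b = (10/3, 8/15, 22/15).
Solving gives a_0 = 1, a_1 = 4/5, a_2 = 2, so
  g(x) = 2*x^2 + 4*x/5 + 1.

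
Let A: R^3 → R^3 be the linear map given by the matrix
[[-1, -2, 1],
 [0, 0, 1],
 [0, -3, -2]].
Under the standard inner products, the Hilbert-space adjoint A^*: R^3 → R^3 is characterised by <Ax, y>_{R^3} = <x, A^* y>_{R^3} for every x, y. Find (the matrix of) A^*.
A^* = A^T =
[[-1, 0, 0],
 [-2, 0, -3],
 [1, 1, -2]]

For real matrices with standard dot products, the defining identity <Ax, y> = <x, A^* y> gives (Ax)^T y = x^T (A^*) y, i.e. x^T A^T y = x^T (A^*) y. Since this holds for all x, y, we must have A^* = A^T. Therefore
A^* =
[[-1, 0, 0],
 [-2, 0, -3],
 [1, 1, -2]].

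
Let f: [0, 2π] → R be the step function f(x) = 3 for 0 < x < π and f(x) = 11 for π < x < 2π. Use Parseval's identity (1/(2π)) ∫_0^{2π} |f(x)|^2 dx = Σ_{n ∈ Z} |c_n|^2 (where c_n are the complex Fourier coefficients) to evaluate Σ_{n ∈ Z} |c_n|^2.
Σ |c_n|^2 = 65

Parseval equates the L^2 energy of f (normalised by 1/(2π)) with the ℓ^2 sum of its Fourier coefficients: (1/(2π)) ∫_0^{2π} |f|^2 = Σ |c_n|^2.
Compute the left side: (1/(2π)) [∫_0^π 3^2 dx + ∫_π^{2π} 11^2 dx] = (1/(2π)) · (9π + 121π) = (9 + 121)/2 = 65.
So Σ_{n ∈ Z} |c_n|^2 = 65.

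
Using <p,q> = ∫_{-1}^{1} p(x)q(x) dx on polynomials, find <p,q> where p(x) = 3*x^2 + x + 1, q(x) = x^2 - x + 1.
<p,q> = 26/5

Expand the product: p(x)·q(x) = 3*x^4 - 2*x^3 + 3*x^2 + 1.
∫_{-1}^{1} of each monomial x^k gives [2/(k+1) if k even, 0 if k odd]. Integrating term-by-term (or equivalently evaluating the antiderivative F(x) = 3*x^5/5 - x^4/2 + x^3 + x at the endpoints):
  F(1) − F(−1) = 21/10 − (-31/10) = 26/5.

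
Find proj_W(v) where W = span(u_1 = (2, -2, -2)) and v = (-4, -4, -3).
proj_W(v) = (1, -1, -1)

Set up U = [u_1 | ... | u_1] ∈ R^(3×1). The projector onto W = col(U) is P = U (U^T U)^(-1) U^T.
Compute U^T U =
  [12],
and U^T v = (6).
Solve U^T U · c = U^T v for the coefficients: c = (1/2). The projection is proj_W(v) = U c.
Check: (v - proj_W(v)) · u_1 = 0  (should be 0).
Result: proj_W(v) = (1, -1, -1).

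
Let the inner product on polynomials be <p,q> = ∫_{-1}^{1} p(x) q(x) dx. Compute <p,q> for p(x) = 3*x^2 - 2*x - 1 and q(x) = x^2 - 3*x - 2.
<p,q> = 68/15

Expand the product: p(x)·q(x) = 3*x^4 - 11*x^3 - x^2 + 7*x + 2.
∫_{-1}^{1} of each monomial x^k gives [2/(k+1) if k even, 0 if k odd]. Integrating term-by-term (or equivalently evaluating the antiderivative F(x) = 3*x^5/5 - 11*x^4/4 - x^3/3 + 7*x^2/2 + 2*x at the endpoints):
  F(1) − F(−1) = 181/60 − (-91/60) = 68/15.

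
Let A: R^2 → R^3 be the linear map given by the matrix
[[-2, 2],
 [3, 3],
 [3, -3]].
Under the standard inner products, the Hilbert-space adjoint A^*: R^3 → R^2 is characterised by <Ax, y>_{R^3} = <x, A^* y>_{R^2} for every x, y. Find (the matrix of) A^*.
A^* = A^T =
[[-2, 3, 3],
 [2, 3, -3]]

For real matrices with standard dot products, the defining identity <Ax, y> = <x, A^* y> gives (Ax)^T y = x^T (A^*) y, i.e. x^T A^T y = x^T (A^*) y. Since this holds for all x, y, we must have A^* = A^T. Therefore
A^* =
[[-2, 3, 3],
 [2, 3, -3]].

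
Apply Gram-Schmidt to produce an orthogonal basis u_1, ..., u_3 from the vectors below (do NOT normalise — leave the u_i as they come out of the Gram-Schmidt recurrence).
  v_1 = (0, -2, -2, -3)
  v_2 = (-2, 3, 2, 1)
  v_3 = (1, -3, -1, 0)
Orthogonal basis:
  u_1 = (0, -2, -2, -3)
  u_2 = (-2, 25/17, 8/17, -22/17)
  u_3 = (-97/137, -110/137, 47/137, 42/137)

Apply the Gram-Schmidt recurrence
  u_1 = v_1
  u_i = v_i − Σ_{j<i} ((v_i · u_j) / (u_j · u_j)) · u_j.

Step by step this gives:
  u_1 = (0, -2, -2, -3)
  u_2 = (-2, 25/17, 8/17, -22/17)
  u_3 = (-97/137, -110/137, 47/137, 42/137)

Orthogonality check:
  u_2 · u_1 = 0 (should be 0)
  u_3 · u_1 = 0 (should be 0)
  u_3 · u_2 = 0 (should be 0)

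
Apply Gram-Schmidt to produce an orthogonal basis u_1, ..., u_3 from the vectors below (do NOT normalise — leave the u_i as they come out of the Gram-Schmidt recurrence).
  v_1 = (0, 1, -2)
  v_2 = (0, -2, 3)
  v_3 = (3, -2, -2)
Orthogonal basis:
  u_1 = (0, 1, -2)
  u_2 = (0, -2/5, -1/5)
  u_3 = (3, 0, 0)

Apply the Gram-Schmidt recurrence
  u_1 = v_1
  u_i = v_i − Σ_{j<i} ((v_i · u_j) / (u_j · u_j)) · u_j.

Step by step this gives:
  u_1 = (0, 1, -2)
  u_2 = (0, -2/5, -1/5)
  u_3 = (3, 0, 0)

Orthogonality check:
  u_2 · u_1 = 0 (should be 0)
  u_3 · u_1 = 0 (should be 0)
  u_3 · u_2 = 0 (should be 0)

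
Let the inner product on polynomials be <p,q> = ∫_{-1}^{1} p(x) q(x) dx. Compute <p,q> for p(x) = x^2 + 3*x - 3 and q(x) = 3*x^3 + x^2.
<p,q> = 2

Expand the product: p(x)·q(x) = 3*x^5 + 10*x^4 - 6*x^3 - 3*x^2.
∫_{-1}^{1} of each monomial x^k gives [2/(k+1) if k even, 0 if k odd]. Integrating term-by-term (or equivalently evaluating the antiderivative F(x) = x^6/2 + 2*x^5 - 3*x^4/2 - x^3 at the endpoints):
  F(1) − F(−1) = 0 − (-2) = 2.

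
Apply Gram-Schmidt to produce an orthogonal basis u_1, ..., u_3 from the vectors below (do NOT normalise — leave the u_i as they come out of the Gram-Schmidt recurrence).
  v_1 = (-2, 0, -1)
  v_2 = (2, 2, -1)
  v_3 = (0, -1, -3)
Orthogonal basis:
  u_1 = (-2, 0, -1)
  u_2 = (4/5, 2, -8/5)
  u_3 = (8/9, -16/9, -16/9)

Apply the Gram-Schmidt recurrence
  u_1 = v_1
  u_i = v_i − Σ_{j<i} ((v_i · u_j) / (u_j · u_j)) · u_j.

Step by step this gives:
  u_1 = (-2, 0, -1)
  u_2 = (4/5, 2, -8/5)
  u_3 = (8/9, -16/9, -16/9)

Orthogonality check:
  u_2 · u_1 = 0 (should be 0)
  u_3 · u_1 = 0 (should be 0)
  u_3 · u_2 = 0 (should be 0)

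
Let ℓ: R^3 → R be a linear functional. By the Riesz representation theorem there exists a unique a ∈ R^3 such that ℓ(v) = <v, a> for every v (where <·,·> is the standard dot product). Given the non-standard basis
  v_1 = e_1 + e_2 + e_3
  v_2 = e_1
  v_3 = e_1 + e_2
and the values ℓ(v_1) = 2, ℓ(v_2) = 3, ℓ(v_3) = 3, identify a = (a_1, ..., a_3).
a = (3, 0, -1)

Write a = (a_1, ..., a_3) in the standard basis. For each basis vector v_i, ℓ(v_i) = <v_i, a> is a linear equation in the a_j's. Collect the n equations into a matrix system V a = ℓ, where row i of V is v_i (expressed in the standard basis). Since V is invertible (lower-triangular with 1s on the diagonal, up to permutation), solve by back-substitution:
  V =
[[1, 1, 1],
 [1, 0, 0],
 [1, 1, 0]]
  V a = (2, 3, 3)
Solving gives a = (3, 0, -1).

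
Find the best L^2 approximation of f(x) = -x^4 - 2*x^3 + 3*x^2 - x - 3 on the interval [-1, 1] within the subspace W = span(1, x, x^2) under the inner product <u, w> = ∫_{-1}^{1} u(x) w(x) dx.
g(x) = 15*x^2/7 - 11*x/5 - 102/35

The best approximation g ∈ W is the orthogonal projection of f onto W. Writing g = a_0 + a_1 x + a_2 x^2, the coefficients solve the normal equations G · a = b where
  G_{ij} = <φ_i, φ_j> and b_i = <f, φ_i>, with φ_0 = 1, φ_1 = x, φ_2 = x^2.
G =
  [2, 0, 2/3]
  [0, 2/3, 0]
  [2/3, 0, 2/5],
b = (-22/5, -22/15, -38/35).
Solving gives a_0 = -102/35, a_1 = -11/5, a_2 = 15/7, so
  g(x) = 15*x^2/7 - 11*x/5 - 102/35.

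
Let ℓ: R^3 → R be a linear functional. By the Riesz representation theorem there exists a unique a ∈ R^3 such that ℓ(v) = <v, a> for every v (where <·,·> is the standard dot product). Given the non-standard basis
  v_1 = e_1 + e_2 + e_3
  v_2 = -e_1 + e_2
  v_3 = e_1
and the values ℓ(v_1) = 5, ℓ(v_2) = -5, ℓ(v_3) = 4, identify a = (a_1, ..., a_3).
a = (4, -1, 2)

Write a = (a_1, ..., a_3) in the standard basis. For each basis vector v_i, ℓ(v_i) = <v_i, a> is a linear equation in the a_j's. Collect the n equations into a matrix system V a = ℓ, where row i of V is v_i (expressed in the standard basis). Since V is invertible (lower-triangular with 1s on the diagonal, up to permutation), solve by back-substitution:
  V =
[[1, 1, 1],
 [-1, 1, 0],
 [1, 0, 0]]
  V a = (5, -5, 4)
Solving gives a = (4, -1, 2).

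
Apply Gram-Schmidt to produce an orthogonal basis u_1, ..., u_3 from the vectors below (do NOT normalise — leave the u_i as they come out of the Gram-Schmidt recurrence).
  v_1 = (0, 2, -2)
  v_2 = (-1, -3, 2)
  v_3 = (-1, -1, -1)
Orthogonal basis:
  u_1 = (0, 2, -2)
  u_2 = (-1, -1/2, -1/2)
  u_3 = (1/3, -1/3, -1/3)

Apply the Gram-Schmidt recurrence
  u_1 = v_1
  u_i = v_i − Σ_{j<i} ((v_i · u_j) / (u_j · u_j)) · u_j.

Step by step this gives:
  u_1 = (0, 2, -2)
  u_2 = (-1, -1/2, -1/2)
  u_3 = (1/3, -1/3, -1/3)

Orthogonality check:
  u_2 · u_1 = 0 (should be 0)
  u_3 · u_1 = 0 (should be 0)
  u_3 · u_2 = 0 (should be 0)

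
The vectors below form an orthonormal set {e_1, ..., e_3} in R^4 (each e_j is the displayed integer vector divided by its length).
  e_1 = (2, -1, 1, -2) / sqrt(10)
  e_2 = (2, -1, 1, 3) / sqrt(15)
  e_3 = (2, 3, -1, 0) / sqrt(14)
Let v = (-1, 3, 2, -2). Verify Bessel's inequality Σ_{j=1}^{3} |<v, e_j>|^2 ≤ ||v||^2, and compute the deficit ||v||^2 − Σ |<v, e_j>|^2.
Σ |<v, e_j>|^2 = 51/7; ||v||^2 = 18; deficit = 75/7

Write each e_j = u_j / sqrt(<u_j, u_j>) where u_j is the displayed integer vector. Then <v, e_j> = <v, u_j> / sqrt(<u_j, u_j>), so |<v, e_j>|^2 = <v, u_j>^2 / <u_j, u_j>.
Coefficients: <v, e_1> = 1/sqrt(10), <v, e_2> = -9/sqrt(15), <v, e_3> = 5/sqrt(14).
Square and sum: Σ |<v, e_j>|^2 = 51/7.
Compute ||v||^2 = v·v = 18.
Deficit = 18 − 51/7 = 75/7 ≥ 0, confirming Bessel's inequality. (The deficit equals ||v − Σ <v,e_j> e_j||^2, the squared distance from v to span{e_j}.)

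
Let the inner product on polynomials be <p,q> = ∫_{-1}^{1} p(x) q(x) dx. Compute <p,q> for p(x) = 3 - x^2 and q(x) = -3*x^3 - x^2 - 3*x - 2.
<p,q> = -184/15

Expand the product: p(x)·q(x) = 3*x^5 + x^4 - 6*x^3 - x^2 - 9*x - 6.
∫_{-1}^{1} of each monomial x^k gives [2/(k+1) if k even, 0 if k odd]. Integrating term-by-term (or equivalently evaluating the antiderivative F(x) = x^6/2 + x^5/5 - 3*x^4/2 - x^3/3 - 9*x^2/2 - 6*x at the endpoints):
  F(1) − F(−1) = -349/30 − (19/30) = -184/15.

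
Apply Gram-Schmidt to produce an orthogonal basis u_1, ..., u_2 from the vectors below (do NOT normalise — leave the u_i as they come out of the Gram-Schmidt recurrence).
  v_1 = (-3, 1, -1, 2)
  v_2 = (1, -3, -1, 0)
Orthogonal basis:
  u_1 = (-3, 1, -1, 2)
  u_2 = (0, -8/3, -4/3, 2/3)

Apply the Gram-Schmidt recurrence
  u_1 = v_1
  u_i = v_i − Σ_{j<i} ((v_i · u_j) / (u_j · u_j)) · u_j.

Step by step this gives:
  u_1 = (-3, 1, -1, 2)
  u_2 = (0, -8/3, -4/3, 2/3)

Orthogonality check:
  u_2 · u_1 = 0 (should be 0)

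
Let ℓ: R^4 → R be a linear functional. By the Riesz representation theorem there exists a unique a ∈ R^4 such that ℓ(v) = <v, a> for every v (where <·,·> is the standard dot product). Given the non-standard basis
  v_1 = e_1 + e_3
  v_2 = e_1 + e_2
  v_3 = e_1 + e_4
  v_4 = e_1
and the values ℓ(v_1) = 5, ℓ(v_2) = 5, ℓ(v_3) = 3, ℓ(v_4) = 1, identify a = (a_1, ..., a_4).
a = (1, 4, 4, 2)

Write a = (a_1, ..., a_4) in the standard basis. For each basis vector v_i, ℓ(v_i) = <v_i, a> is a linear equation in the a_j's. Collect the n equations into a matrix system V a = ℓ, where row i of V is v_i (expressed in the standard basis). Since V is invertible (lower-triangular with 1s on the diagonal, up to permutation), solve by back-substitution:
  V =
[[1, 0, 1, 0],
 [1, 1, 0, 0],
 [1, 0, 0, 1],
 [1, 0, 0, 0]]
  V a = (5, 5, 3, 1)
Solving gives a = (1, 4, 4, 2).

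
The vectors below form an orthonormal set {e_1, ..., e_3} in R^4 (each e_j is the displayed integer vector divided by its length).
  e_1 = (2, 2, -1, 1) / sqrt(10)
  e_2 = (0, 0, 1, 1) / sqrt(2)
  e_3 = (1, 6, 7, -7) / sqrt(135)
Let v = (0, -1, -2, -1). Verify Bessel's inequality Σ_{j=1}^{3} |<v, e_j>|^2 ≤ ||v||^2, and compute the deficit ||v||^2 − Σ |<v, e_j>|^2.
Σ |<v, e_j>|^2 = 158/27; ||v||^2 = 6; deficit = 4/27

Write each e_j = u_j / sqrt(<u_j, u_j>) where u_j is the displayed integer vector. Then <v, e_j> = <v, u_j> / sqrt(<u_j, u_j>), so |<v, e_j>|^2 = <v, u_j>^2 / <u_j, u_j>.
Coefficients: <v, e_1> = -1/sqrt(10), <v, e_2> = -3/sqrt(2), <v, e_3> = -13/sqrt(135).
Square and sum: Σ |<v, e_j>|^2 = 158/27.
Compute ||v||^2 = v·v = 6.
Deficit = 6 − 158/27 = 4/27 ≥ 0, confirming Bessel's inequality. (The deficit equals ||v − Σ <v,e_j> e_j||^2, the squared distance from v to span{e_j}.)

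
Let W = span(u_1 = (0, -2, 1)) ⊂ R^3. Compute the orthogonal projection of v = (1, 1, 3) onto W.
proj_W(v) = (0, -2/5, 1/5)

Set up U = [u_1 | ... | u_1] ∈ R^(3×1). The projector onto W = col(U) is P = U (U^T U)^(-1) U^T.
Compute U^T U =
  [5],
and U^T v = (1).
Solve U^T U · c = U^T v for the coefficients: c = (1/5). The projection is proj_W(v) = U c.
Check: (v - proj_W(v)) · u_1 = 0  (should be 0).
Result: proj_W(v) = (0, -2/5, 1/5).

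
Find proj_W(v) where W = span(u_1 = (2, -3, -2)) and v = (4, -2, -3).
proj_W(v) = (40/17, -60/17, -40/17)

Set up U = [u_1 | ... | u_1] ∈ R^(3×1). The projector onto W = col(U) is P = U (U^T U)^(-1) U^T.
Compute U^T U =
  [17],
and U^T v = (20).
Solve U^T U · c = U^T v for the coefficients: c = (20/17). The projection is proj_W(v) = U c.
Check: (v - proj_W(v)) · u_1 = 0  (should be 0).
Result: proj_W(v) = (40/17, -60/17, -40/17).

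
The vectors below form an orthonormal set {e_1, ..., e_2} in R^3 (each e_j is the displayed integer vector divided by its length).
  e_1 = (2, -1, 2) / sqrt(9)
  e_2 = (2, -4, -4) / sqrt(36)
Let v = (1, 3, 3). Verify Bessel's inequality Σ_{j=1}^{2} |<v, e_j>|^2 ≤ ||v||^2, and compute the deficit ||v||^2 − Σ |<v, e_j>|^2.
Σ |<v, e_j>|^2 = 146/9; ||v||^2 = 19; deficit = 25/9

Write each e_j = u_j / sqrt(<u_j, u_j>) where u_j is the displayed integer vector. Then <v, e_j> = <v, u_j> / sqrt(<u_j, u_j>), so |<v, e_j>|^2 = <v, u_j>^2 / <u_j, u_j>.
Coefficients: <v, e_1> = 5/sqrt(9), <v, e_2> = -22/sqrt(36).
Square and sum: Σ |<v, e_j>|^2 = 146/9.
Compute ||v||^2 = v·v = 19.
Deficit = 19 − 146/9 = 25/9 ≥ 0, confirming Bessel's inequality. (The deficit equals ||v − Σ <v,e_j> e_j||^2, the squared distance from v to span{e_j}.)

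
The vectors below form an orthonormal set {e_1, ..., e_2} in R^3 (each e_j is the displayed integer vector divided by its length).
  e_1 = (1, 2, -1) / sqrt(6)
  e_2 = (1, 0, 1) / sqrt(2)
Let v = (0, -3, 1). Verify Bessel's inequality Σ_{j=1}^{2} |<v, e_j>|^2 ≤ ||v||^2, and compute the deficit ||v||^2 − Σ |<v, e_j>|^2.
Σ |<v, e_j>|^2 = 26/3; ||v||^2 = 10; deficit = 4/3

Write each e_j = u_j / sqrt(<u_j, u_j>) where u_j is the displayed integer vector. Then <v, e_j> = <v, u_j> / sqrt(<u_j, u_j>), so |<v, e_j>|^2 = <v, u_j>^2 / <u_j, u_j>.
Coefficients: <v, e_1> = -7/sqrt(6), <v, e_2> = 1/sqrt(2).
Square and sum: Σ |<v, e_j>|^2 = 26/3.
Compute ||v||^2 = v·v = 10.
Deficit = 10 − 26/3 = 4/3 ≥ 0, confirming Bessel's inequality. (The deficit equals ||v − Σ <v,e_j> e_j||^2, the squared distance from v to span{e_j}.)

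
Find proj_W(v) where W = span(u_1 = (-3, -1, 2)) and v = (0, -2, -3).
proj_W(v) = (6/7, 2/7, -4/7)

Set up U = [u_1 | ... | u_1] ∈ R^(3×1). The projector onto W = col(U) is P = U (U^T U)^(-1) U^T.
Compute U^T U =
  [14],
and U^T v = (-4).
Solve U^T U · c = U^T v for the coefficients: c = (-2/7). The projection is proj_W(v) = U c.
Check: (v - proj_W(v)) · u_1 = 0  (should be 0).
Result: proj_W(v) = (6/7, 2/7, -4/7).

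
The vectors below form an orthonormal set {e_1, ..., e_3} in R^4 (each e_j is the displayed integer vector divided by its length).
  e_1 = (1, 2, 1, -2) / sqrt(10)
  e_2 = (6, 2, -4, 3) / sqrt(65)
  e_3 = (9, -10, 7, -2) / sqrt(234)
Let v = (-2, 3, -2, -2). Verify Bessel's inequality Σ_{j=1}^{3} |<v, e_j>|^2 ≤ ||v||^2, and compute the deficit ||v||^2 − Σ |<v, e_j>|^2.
Σ |<v, e_j>|^2 = 164/9; ||v||^2 = 21; deficit = 25/9

Write each e_j = u_j / sqrt(<u_j, u_j>) where u_j is the displayed integer vector. Then <v, e_j> = <v, u_j> / sqrt(<u_j, u_j>), so |<v, e_j>|^2 = <v, u_j>^2 / <u_j, u_j>.
Coefficients: <v, e_1> = 6/sqrt(10), <v, e_2> = -4/sqrt(65), <v, e_3> = -58/sqrt(234).
Square and sum: Σ |<v, e_j>|^2 = 164/9.
Compute ||v||^2 = v·v = 21.
Deficit = 21 − 164/9 = 25/9 ≥ 0, confirming Bessel's inequality. (The deficit equals ||v − Σ <v,e_j> e_j||^2, the squared distance from v to span{e_j}.)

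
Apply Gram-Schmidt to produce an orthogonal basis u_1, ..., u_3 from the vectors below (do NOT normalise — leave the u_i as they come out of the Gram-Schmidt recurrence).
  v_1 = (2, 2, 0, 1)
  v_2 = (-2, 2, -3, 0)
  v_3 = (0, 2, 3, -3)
Orthogonal basis:
  u_1 = (2, 2, 0, 1)
  u_2 = (-2, 2, -3, 0)
  u_3 = (-124/153, 362/153, 36/17, -28/9)

Apply the Gram-Schmidt recurrence
  u_1 = v_1
  u_i = v_i − Σ_{j<i} ((v_i · u_j) / (u_j · u_j)) · u_j.

Step by step this gives:
  u_1 = (2, 2, 0, 1)
  u_2 = (-2, 2, -3, 0)
  u_3 = (-124/153, 362/153, 36/17, -28/9)

Orthogonality check:
  u_2 · u_1 = 0 (should be 0)
  u_3 · u_1 = 0 (should be 0)
  u_3 · u_2 = 0 (should be 0)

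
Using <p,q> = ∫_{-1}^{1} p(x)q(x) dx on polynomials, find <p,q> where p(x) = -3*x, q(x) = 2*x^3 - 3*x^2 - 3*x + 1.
<p,q> = 18/5

Expand the product: p(x)·q(x) = -6*x^4 + 9*x^3 + 9*x^2 - 3*x.
∫_{-1}^{1} of each monomial x^k gives [2/(k+1) if k even, 0 if k odd]. Integrating term-by-term (or equivalently evaluating the antiderivative F(x) = -6*x^5/5 + 9*x^4/4 + 3*x^3 - 3*x^2/2 at the endpoints):
  F(1) − F(−1) = 51/20 − (-21/20) = 18/5.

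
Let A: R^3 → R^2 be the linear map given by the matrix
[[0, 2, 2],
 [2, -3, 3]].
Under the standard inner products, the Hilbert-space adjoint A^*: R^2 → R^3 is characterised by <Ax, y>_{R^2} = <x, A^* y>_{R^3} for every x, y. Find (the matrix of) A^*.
A^* = A^T =
[[0, 2],
 [2, -3],
 [2, 3]]

For real matrices with standard dot products, the defining identity <Ax, y> = <x, A^* y> gives (Ax)^T y = x^T (A^*) y, i.e. x^T A^T y = x^T (A^*) y. Since this holds for all x, y, we must have A^* = A^T. Therefore
A^* =
[[0, 2],
 [2, -3],
 [2, 3]].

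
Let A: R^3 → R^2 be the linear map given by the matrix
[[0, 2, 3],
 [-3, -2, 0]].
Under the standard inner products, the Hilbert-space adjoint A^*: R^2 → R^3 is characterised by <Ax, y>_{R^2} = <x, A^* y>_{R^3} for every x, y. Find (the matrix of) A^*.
A^* = A^T =
[[0, -3],
 [2, -2],
 [3, 0]]

For real matrices with standard dot products, the defining identity <Ax, y> = <x, A^* y> gives (Ax)^T y = x^T (A^*) y, i.e. x^T A^T y = x^T (A^*) y. Since this holds for all x, y, we must have A^* = A^T. Therefore
A^* =
[[0, -3],
 [2, -2],
 [3, 0]].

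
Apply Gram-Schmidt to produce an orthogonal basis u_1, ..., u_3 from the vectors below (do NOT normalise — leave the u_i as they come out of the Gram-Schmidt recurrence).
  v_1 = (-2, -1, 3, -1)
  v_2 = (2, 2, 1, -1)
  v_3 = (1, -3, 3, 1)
Orthogonal basis:
  u_1 = (-2, -1, 3, -1)
  u_2 = (26/15, 28/15, 7/5, -17/15)
  u_3 = (171/73, -164/73, 96/73, 110/73)

Apply the Gram-Schmidt recurrence
  u_1 = v_1
  u_i = v_i − Σ_{j<i} ((v_i · u_j) / (u_j · u_j)) · u_j.

Step by step this gives:
  u_1 = (-2, -1, 3, -1)
  u_2 = (26/15, 28/15, 7/5, -17/15)
  u_3 = (171/73, -164/73, 96/73, 110/73)

Orthogonality check:
  u_2 · u_1 = 0 (should be 0)
  u_3 · u_1 = 0 (should be 0)
  u_3 · u_2 = 0 (should be 0)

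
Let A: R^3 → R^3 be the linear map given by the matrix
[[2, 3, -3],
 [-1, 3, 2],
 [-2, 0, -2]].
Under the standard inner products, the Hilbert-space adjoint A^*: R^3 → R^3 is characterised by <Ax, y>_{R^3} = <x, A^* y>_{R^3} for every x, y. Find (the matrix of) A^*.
A^* = A^T =
[[2, -1, -2],
 [3, 3, 0],
 [-3, 2, -2]]

For real matrices with standard dot products, the defining identity <Ax, y> = <x, A^* y> gives (Ax)^T y = x^T (A^*) y, i.e. x^T A^T y = x^T (A^*) y. Since this holds for all x, y, we must have A^* = A^T. Therefore
A^* =
[[2, -1, -2],
 [3, 3, 0],
 [-3, 2, -2]].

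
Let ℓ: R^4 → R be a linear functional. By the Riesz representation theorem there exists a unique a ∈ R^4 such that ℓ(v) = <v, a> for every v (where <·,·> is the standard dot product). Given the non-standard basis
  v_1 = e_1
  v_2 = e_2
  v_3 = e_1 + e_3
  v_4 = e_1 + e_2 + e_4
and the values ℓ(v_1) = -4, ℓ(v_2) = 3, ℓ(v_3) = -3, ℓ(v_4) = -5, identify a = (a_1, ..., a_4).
a = (-4, 3, 1, -4)

Write a = (a_1, ..., a_4) in the standard basis. For each basis vector v_i, ℓ(v_i) = <v_i, a> is a linear equation in the a_j's. Collect the n equations into a matrix system V a = ℓ, where row i of V is v_i (expressed in the standard basis). Since V is invertible (lower-triangular with 1s on the diagonal, up to permutation), solve by back-substitution:
  V =
[[1, 0, 0, 0],
 [0, 1, 0, 0],
 [1, 0, 1, 0],
 [1, 1, 0, 1]]
  V a = (-4, 3, -3, -5)
Solving gives a = (-4, 3, 1, -4).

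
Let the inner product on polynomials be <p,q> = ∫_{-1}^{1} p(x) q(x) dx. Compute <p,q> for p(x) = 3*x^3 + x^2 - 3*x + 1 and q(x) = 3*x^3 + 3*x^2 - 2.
<p,q> = -332/105

Expand the product: p(x)·q(x) = 9*x^6 + 12*x^5 - 6*x^4 - 12*x^3 + x^2 + 6*x - 2.
∫_{-1}^{1} of each monomial x^k gives [2/(k+1) if k even, 0 if k odd]. Integrating term-by-term (or equivalently evaluating the antiderivative F(x) = 9*x^7/7 + 2*x^6 - 6*x^5/5 - 3*x^4 + x^3/3 + 3*x^2 - 2*x at the endpoints):
  F(1) − F(−1) = 44/105 − (376/105) = -332/105.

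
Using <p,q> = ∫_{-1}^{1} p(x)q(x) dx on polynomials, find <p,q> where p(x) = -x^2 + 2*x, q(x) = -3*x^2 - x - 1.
<p,q> = 8/15

Expand the product: p(x)·q(x) = 3*x^4 - 5*x^3 - x^2 - 2*x.
∫_{-1}^{1} of each monomial x^k gives [2/(k+1) if k even, 0 if k odd]. Integrating term-by-term (or equivalently evaluating the antiderivative F(x) = 3*x^5/5 - 5*x^4/4 - x^3/3 - x^2 at the endpoints):
  F(1) − F(−1) = -119/60 − (-151/60) = 8/15.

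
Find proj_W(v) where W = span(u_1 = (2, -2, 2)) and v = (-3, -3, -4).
proj_W(v) = (-4/3, 4/3, -4/3)

Set up U = [u_1 | ... | u_1] ∈ R^(3×1). The projector onto W = col(U) is P = U (U^T U)^(-1) U^T.
Compute U^T U =
  [12],
and U^T v = (-8).
Solve U^T U · c = U^T v for the coefficients: c = (-2/3). The projection is proj_W(v) = U c.
Check: (v - proj_W(v)) · u_1 = 0  (should be 0).
Result: proj_W(v) = (-4/3, 4/3, -4/3).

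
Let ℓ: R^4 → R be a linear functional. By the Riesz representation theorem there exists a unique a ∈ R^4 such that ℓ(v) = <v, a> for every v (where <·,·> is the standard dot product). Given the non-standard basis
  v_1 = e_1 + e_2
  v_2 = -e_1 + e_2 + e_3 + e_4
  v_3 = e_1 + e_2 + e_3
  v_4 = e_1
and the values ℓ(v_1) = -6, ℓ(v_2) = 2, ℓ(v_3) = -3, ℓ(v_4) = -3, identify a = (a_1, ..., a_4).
a = (-3, -3, 3, -1)

Write a = (a_1, ..., a_4) in the standard basis. For each basis vector v_i, ℓ(v_i) = <v_i, a> is a linear equation in the a_j's. Collect the n equations into a matrix system V a = ℓ, where row i of V is v_i (expressed in the standard basis). Since V is invertible (lower-triangular with 1s on the diagonal, up to permutation), solve by back-substitution:
  V =
[[1, 1, 0, 0],
 [-1, 1, 1, 1],
 [1, 1, 1, 0],
 [1, 0, 0, 0]]
  V a = (-6, 2, -3, -3)
Solving gives a = (-3, -3, 3, -1).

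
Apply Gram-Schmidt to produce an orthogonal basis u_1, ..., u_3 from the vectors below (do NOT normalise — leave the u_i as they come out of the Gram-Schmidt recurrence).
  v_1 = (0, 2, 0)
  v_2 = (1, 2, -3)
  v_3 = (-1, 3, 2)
Orthogonal basis:
  u_1 = (0, 2, 0)
  u_2 = (1, 0, -3)
  u_3 = (-3/10, 0, -1/10)

Apply the Gram-Schmidt recurrence
  u_1 = v_1
  u_i = v_i − Σ_{j<i} ((v_i · u_j) / (u_j · u_j)) · u_j.

Step by step this gives:
  u_1 = (0, 2, 0)
  u_2 = (1, 0, -3)
  u_3 = (-3/10, 0, -1/10)

Orthogonality check:
  u_2 · u_1 = 0 (should be 0)
  u_3 · u_1 = 0 (should be 0)
  u_3 · u_2 = 0 (should be 0)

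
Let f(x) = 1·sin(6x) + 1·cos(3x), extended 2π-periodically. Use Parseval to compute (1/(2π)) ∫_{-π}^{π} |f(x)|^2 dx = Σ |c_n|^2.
Σ |c_n|^2 = 1

Expand |f|^2 and use orthogonality of {sin(nx), cos(mx)} on [-π, π]:
  ∫_{-π}^{π} sin(nx)^2 dx = π, ∫ cos(mx)^2 dx = π, and cross terms integrate to 0.
So ∫_{-π}^{π} f(x)^2 dx = 1^2 · π + 1^2 · π = (1 + 1)π.
Divide by 2π: (1 + 1)/2 = 1.
By Parseval, this equals Σ |c_n|^2.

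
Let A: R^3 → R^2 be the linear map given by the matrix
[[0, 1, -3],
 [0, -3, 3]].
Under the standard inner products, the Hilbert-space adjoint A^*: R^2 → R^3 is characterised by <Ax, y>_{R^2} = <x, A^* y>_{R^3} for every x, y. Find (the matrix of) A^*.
A^* = A^T =
[[0, 0],
 [1, -3],
 [-3, 3]]

For real matrices with standard dot products, the defining identity <Ax, y> = <x, A^* y> gives (Ax)^T y = x^T (A^*) y, i.e. x^T A^T y = x^T (A^*) y. Since this holds for all x, y, we must have A^* = A^T. Therefore
A^* =
[[0, 0],
 [1, -3],
 [-3, 3]].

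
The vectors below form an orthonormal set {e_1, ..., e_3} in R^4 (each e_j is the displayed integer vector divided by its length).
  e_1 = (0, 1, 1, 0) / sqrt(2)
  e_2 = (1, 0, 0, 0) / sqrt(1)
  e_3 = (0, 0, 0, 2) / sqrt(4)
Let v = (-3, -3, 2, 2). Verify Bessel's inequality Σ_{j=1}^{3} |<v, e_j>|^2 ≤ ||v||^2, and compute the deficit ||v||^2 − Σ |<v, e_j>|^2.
Σ |<v, e_j>|^2 = 27/2; ||v||^2 = 26; deficit = 25/2

Write each e_j = u_j / sqrt(<u_j, u_j>) where u_j is the displayed integer vector. Then <v, e_j> = <v, u_j> / sqrt(<u_j, u_j>), so |<v, e_j>|^2 = <v, u_j>^2 / <u_j, u_j>.
Coefficients: <v, e_1> = -1/sqrt(2), <v, e_2> = -3/sqrt(1), <v, e_3> = 4/sqrt(4).
Square and sum: Σ |<v, e_j>|^2 = 27/2.
Compute ||v||^2 = v·v = 26.
Deficit = 26 − 27/2 = 25/2 ≥ 0, confirming Bessel's inequality. (The deficit equals ||v − Σ <v,e_j> e_j||^2, the squared distance from v to span{e_j}.)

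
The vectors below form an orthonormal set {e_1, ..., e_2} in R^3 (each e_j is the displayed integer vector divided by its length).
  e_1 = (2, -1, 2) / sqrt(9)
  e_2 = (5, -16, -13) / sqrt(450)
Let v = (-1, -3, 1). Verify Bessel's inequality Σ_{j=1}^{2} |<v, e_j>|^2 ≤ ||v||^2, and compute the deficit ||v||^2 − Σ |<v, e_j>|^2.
Σ |<v, e_j>|^2 = 3; ||v||^2 = 11; deficit = 8

Write each e_j = u_j / sqrt(<u_j, u_j>) where u_j is the displayed integer vector. Then <v, e_j> = <v, u_j> / sqrt(<u_j, u_j>), so |<v, e_j>|^2 = <v, u_j>^2 / <u_j, u_j>.
Coefficients: <v, e_1> = 3/sqrt(9), <v, e_2> = 30/sqrt(450).
Square and sum: Σ |<v, e_j>|^2 = 3.
Compute ||v||^2 = v·v = 11.
Deficit = 11 − 3 = 8 ≥ 0, confirming Bessel's inequality. (The deficit equals ||v − Σ <v,e_j> e_j||^2, the squared distance from v to span{e_j}.)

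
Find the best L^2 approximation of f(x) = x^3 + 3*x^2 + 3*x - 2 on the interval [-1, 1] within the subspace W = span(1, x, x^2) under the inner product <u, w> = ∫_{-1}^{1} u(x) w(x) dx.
g(x) = 3*x^2 + 18*x/5 - 2

The best approximation g ∈ W is the orthogonal projection of f onto W. Writing g = a_0 + a_1 x + a_2 x^2, the coefficients solve the normal equations G · a = b where
  G_{ij} = <φ_i, φ_j> and b_i = <f, φ_i>, with φ_0 = 1, φ_1 = x, φ_2 = x^2.
G =
  [2, 0, 2/3]
  [0, 2/3, 0]
  [2/3, 0, 2/5],
b = (-2, 12/5, -2/15).
Solving gives a_0 = -2, a_1 = 18/5, a_2 = 3, so
  g(x) = 3*x^2 + 18*x/5 - 2.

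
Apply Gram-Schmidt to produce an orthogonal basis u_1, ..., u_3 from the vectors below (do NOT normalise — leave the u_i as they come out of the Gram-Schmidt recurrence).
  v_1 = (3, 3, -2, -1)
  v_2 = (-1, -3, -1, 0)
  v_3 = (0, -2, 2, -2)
Orthogonal basis:
  u_1 = (3, 3, -2, -1)
  u_2 = (7/23, -39/23, -43/23, -10/23)
  u_3 = (52/51, -14/17, 74/51, -118/51)

Apply the Gram-Schmidt recurrence
  u_1 = v_1
  u_i = v_i − Σ_{j<i} ((v_i · u_j) / (u_j · u_j)) · u_j.

Step by step this gives:
  u_1 = (3, 3, -2, -1)
  u_2 = (7/23, -39/23, -43/23, -10/23)
  u_3 = (52/51, -14/17, 74/51, -118/51)

Orthogonality check:
  u_2 · u_1 = 0 (should be 0)
  u_3 · u_1 = 0 (should be 0)
  u_3 · u_2 = 0 (should be 0)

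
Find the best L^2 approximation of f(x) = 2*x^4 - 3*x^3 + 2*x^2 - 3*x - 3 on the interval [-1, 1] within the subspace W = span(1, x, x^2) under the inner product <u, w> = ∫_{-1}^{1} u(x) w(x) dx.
g(x) = 26*x^2/7 - 24*x/5 - 111/35

The best approximation g ∈ W is the orthogonal projection of f onto W. Writing g = a_0 + a_1 x + a_2 x^2, the coefficients solve the normal equations G · a = b where
  G_{ij} = <φ_i, φ_j> and b_i = <f, φ_i>, with φ_0 = 1, φ_1 = x, φ_2 = x^2.
G =
  [2, 0, 2/3]
  [0, 2/3, 0]
  [2/3, 0, 2/5],
b = (-58/15, -16/5, -22/35).
Solving gives a_0 = -111/35, a_1 = -24/5, a_2 = 26/7, so
  g(x) = 26*x^2/7 - 24*x/5 - 111/35.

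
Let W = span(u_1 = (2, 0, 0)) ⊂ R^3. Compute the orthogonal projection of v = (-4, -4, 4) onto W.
proj_W(v) = (-4, 0, 0)

Set up U = [u_1 | ... | u_1] ∈ R^(3×1). The projector onto W = col(U) is P = U (U^T U)^(-1) U^T.
Compute U^T U =
  [4],
and U^T v = (-8).
Solve U^T U · c = U^T v for the coefficients: c = (-2). The projection is proj_W(v) = U c.
Check: (v - proj_W(v)) · u_1 = 0  (should be 0).
Result: proj_W(v) = (-4, 0, 0).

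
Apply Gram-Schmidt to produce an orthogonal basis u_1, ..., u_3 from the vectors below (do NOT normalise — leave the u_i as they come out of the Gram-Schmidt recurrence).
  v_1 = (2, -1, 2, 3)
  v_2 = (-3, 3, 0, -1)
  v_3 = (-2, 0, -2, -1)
Orthogonal basis:
  u_1 = (2, -1, 2, 3)
  u_2 = (-5/3, 7/3, 4/3, 1)
  u_3 = (-82/99, -107/198, -73/99, 19/22)

Apply the Gram-Schmidt recurrence
  u_1 = v_1
  u_i = v_i − Σ_{j<i} ((v_i · u_j) / (u_j · u_j)) · u_j.

Step by step this gives:
  u_1 = (2, -1, 2, 3)
  u_2 = (-5/3, 7/3, 4/3, 1)
  u_3 = (-82/99, -107/198, -73/99, 19/22)

Orthogonality check:
  u_2 · u_1 = 0 (should be 0)
  u_3 · u_1 = 0 (should be 0)
  u_3 · u_2 = 0 (should be 0)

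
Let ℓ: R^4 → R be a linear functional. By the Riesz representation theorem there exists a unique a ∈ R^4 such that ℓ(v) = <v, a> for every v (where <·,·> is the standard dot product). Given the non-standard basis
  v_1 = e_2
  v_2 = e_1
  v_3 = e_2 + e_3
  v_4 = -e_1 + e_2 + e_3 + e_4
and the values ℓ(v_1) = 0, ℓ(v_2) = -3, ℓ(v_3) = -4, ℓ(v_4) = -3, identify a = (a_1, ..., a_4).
a = (-3, 0, -4, -2)

Write a = (a_1, ..., a_4) in the standard basis. For each basis vector v_i, ℓ(v_i) = <v_i, a> is a linear equation in the a_j's. Collect the n equations into a matrix system V a = ℓ, where row i of V is v_i (expressed in the standard basis). Since V is invertible (lower-triangular with 1s on the diagonal, up to permutation), solve by back-substitution:
  V =
[[0, 1, 0, 0],
 [1, 0, 0, 0],
 [0, 1, 1, 0],
 [-1, 1, 1, 1]]
  V a = (0, -3, -4, -3)
Solving gives a = (-3, 0, -4, -2).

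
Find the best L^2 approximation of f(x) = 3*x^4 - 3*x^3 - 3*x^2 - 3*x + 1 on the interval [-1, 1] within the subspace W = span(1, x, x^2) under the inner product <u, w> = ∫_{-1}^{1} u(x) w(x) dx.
g(x) = -3*x^2/7 - 24*x/5 + 26/35

The best approximation g ∈ W is the orthogonal projection of f onto W. Writing g = a_0 + a_1 x + a_2 x^2, the coefficients solve the normal equations G · a = b where
  G_{ij} = <φ_i, φ_j> and b_i = <f, φ_i>, with φ_0 = 1, φ_1 = x, φ_2 = x^2.
G =
  [2, 0, 2/3]
  [0, 2/3, 0]
  [2/3, 0, 2/5],
b = (6/5, -16/5, 34/105).
Solving gives a_0 = 26/35, a_1 = -24/5, a_2 = -3/7, so
  g(x) = -3*x^2/7 - 24*x/5 + 26/35.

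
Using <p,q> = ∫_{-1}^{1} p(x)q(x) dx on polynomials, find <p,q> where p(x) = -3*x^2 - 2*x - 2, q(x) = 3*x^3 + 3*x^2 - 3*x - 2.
<p,q> = 6

Expand the product: p(x)·q(x) = -9*x^5 - 15*x^4 - 3*x^3 + 6*x^2 + 10*x + 4.
∫_{-1}^{1} of each monomial x^k gives [2/(k+1) if k even, 0 if k odd]. Integrating term-by-term (or equivalently evaluating the antiderivative F(x) = -3*x^6/2 - 3*x^5 - 3*x^4/4 + 2*x^3 + 5*x^2 + 4*x at the endpoints):
  F(1) − F(−1) = 23/4 − (-1/4) = 6.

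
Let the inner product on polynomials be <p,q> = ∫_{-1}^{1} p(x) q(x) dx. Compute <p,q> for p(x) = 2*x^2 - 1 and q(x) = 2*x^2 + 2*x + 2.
<p,q> = -16/15

Expand the product: p(x)·q(x) = 4*x^4 + 4*x^3 + 2*x^2 - 2*x - 2.
∫_{-1}^{1} of each monomial x^k gives [2/(k+1) if k even, 0 if k odd]. Integrating term-by-term (or equivalently evaluating the antiderivative F(x) = 4*x^5/5 + x^4 + 2*x^3/3 - x^2 - 2*x at the endpoints):
  F(1) − F(−1) = -8/15 − (8/15) = -16/15.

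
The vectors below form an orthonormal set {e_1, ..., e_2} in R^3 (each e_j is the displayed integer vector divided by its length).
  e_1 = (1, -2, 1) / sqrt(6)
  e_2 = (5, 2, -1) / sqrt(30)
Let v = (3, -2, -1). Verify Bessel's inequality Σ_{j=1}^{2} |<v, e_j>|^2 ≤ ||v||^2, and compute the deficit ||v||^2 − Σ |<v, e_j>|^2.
Σ |<v, e_j>|^2 = 54/5; ||v||^2 = 14; deficit = 16/5

Write each e_j = u_j / sqrt(<u_j, u_j>) where u_j is the displayed integer vector. Then <v, e_j> = <v, u_j> / sqrt(<u_j, u_j>), so |<v, e_j>|^2 = <v, u_j>^2 / <u_j, u_j>.
Coefficients: <v, e_1> = 6/sqrt(6), <v, e_2> = 12/sqrt(30).
Square and sum: Σ |<v, e_j>|^2 = 54/5.
Compute ||v||^2 = v·v = 14.
Deficit = 14 − 54/5 = 16/5 ≥ 0, confirming Bessel's inequality. (The deficit equals ||v − Σ <v,e_j> e_j||^2, the squared distance from v to span{e_j}.)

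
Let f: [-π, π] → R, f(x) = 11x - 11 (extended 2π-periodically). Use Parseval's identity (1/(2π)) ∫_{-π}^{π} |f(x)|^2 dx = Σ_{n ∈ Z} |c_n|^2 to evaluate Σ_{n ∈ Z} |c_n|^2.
Σ |c_n|^2 = 121π^2/3 + 121

Expand and integrate term by term over [-π, π]:
  ∫ (11x)^2 dx = 121·(2π^3/3); ∫ 2·11·(-11)·x dx = 0 (odd integrand); ∫ (-11)^2 dx = 121·2π.
So (1/(2π)) ∫_{-π}^{π} (11x - 11)^2 dx = 121π^2/3 + 121 = 121π^2/3 + 121.
Parseval ⇒ Σ |c_n|^2 = 121π^2/3 + 121.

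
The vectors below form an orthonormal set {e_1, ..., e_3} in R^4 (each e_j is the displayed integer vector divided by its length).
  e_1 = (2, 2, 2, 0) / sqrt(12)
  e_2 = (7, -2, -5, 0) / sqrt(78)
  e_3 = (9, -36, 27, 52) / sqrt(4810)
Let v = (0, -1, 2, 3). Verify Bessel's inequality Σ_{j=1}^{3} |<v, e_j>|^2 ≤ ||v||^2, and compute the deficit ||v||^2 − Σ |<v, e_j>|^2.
Σ |<v, e_j>|^2 = 2541/185; ||v||^2 = 14; deficit = 49/185

Write each e_j = u_j / sqrt(<u_j, u_j>) where u_j is the displayed integer vector. Then <v, e_j> = <v, u_j> / sqrt(<u_j, u_j>), so |<v, e_j>|^2 = <v, u_j>^2 / <u_j, u_j>.
Coefficients: <v, e_1> = 2/sqrt(12), <v, e_2> = -8/sqrt(78), <v, e_3> = 246/sqrt(4810).
Square and sum: Σ |<v, e_j>|^2 = 2541/185.
Compute ||v||^2 = v·v = 14.
Deficit = 14 − 2541/185 = 49/185 ≥ 0, confirming Bessel's inequality. (The deficit equals ||v − Σ <v,e_j> e_j||^2, the squared distance from v to span{e_j}.)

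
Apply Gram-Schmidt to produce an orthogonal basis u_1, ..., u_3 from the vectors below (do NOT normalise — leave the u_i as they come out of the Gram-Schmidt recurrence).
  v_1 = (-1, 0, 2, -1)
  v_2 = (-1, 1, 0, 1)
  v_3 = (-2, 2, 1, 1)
Orthogonal basis:
  u_1 = (-1, 0, 2, -1)
  u_2 = (-1, 1, 0, 1)
  u_3 = (1/6, 1/3, 0, -1/6)

Apply the Gram-Schmidt recurrence
  u_1 = v_1
  u_i = v_i − Σ_{j<i} ((v_i · u_j) / (u_j · u_j)) · u_j.

Step by step this gives:
  u_1 = (-1, 0, 2, -1)
  u_2 = (-1, 1, 0, 1)
  u_3 = (1/6, 1/3, 0, -1/6)

Orthogonality check:
  u_2 · u_1 = 0 (should be 0)
  u_3 · u_1 = 0 (should be 0)
  u_3 · u_2 = 0 (should be 0)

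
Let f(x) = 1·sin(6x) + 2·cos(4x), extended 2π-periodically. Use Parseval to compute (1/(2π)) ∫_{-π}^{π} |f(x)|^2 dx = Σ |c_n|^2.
Σ |c_n|^2 = 5/2

Expand |f|^2 and use orthogonality of {sin(nx), cos(mx)} on [-π, π]:
  ∫_{-π}^{π} sin(nx)^2 dx = π, ∫ cos(mx)^2 dx = π, and cross terms integrate to 0.
So ∫_{-π}^{π} f(x)^2 dx = 1^2 · π + 2^2 · π = (1 + 4)π.
Divide by 2π: (1 + 4)/2 = 5/2.
By Parseval, this equals Σ |c_n|^2.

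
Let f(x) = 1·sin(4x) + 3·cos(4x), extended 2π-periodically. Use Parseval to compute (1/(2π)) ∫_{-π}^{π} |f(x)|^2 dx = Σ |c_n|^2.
Σ |c_n|^2 = 5

Expand |f|^2 and use orthogonality of {sin(nx), cos(mx)} on [-π, π]:
  ∫_{-π}^{π} sin(nx)^2 dx = π, ∫ cos(mx)^2 dx = π, and cross terms integrate to 0.
So ∫_{-π}^{π} f(x)^2 dx = 1^2 · π + 3^2 · π = (1 + 9)π.
Divide by 2π: (1 + 9)/2 = 5.
By Parseval, this equals Σ |c_n|^2.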